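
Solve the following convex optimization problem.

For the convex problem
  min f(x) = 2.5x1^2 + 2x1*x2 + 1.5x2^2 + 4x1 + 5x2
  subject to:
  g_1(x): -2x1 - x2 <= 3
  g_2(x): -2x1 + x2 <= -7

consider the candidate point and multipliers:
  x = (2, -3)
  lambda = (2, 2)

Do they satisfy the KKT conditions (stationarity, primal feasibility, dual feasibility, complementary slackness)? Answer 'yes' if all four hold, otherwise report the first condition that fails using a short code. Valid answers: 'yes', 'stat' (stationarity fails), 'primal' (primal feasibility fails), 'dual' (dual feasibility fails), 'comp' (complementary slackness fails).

Gradient of f: grad f(x) = Q x + c = (8, 0)
Constraint values g_i(x) = a_i^T x - b_i:
  g_1((2, -3)) = -4
  g_2((2, -3)) = 0
Stationarity residual: grad f(x) + sum_i lambda_i a_i = (0, 0)
  -> stationarity OK
Primal feasibility (all g_i <= 0): OK
Dual feasibility (all lambda_i >= 0): OK
Complementary slackness (lambda_i * g_i(x) = 0 for all i): FAILS

Verdict: the first failing condition is complementary_slackness -> comp.

comp


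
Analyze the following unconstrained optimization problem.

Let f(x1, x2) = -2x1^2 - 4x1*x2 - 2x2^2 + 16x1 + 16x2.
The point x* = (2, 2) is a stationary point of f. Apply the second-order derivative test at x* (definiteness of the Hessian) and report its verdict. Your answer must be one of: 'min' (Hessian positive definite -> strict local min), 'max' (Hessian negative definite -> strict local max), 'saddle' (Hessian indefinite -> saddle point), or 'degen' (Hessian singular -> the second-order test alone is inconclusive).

Compute the Hessian H = grad^2 f:
  H = [[-4, -4], [-4, -4]]
Verify stationarity: grad f(x*) = H x* + g = (0, 0).
Eigenvalues of H: -8, 0.
H has a zero eigenvalue (singular; negative semidefinite but not definite), so H is neither positive definite, negative definite, nor indefinite. The second-order test alone is inconclusive -> degen.
(Indeed, f is constant along the null direction of H through x*, so x* is not a strict local extremum.)

degen


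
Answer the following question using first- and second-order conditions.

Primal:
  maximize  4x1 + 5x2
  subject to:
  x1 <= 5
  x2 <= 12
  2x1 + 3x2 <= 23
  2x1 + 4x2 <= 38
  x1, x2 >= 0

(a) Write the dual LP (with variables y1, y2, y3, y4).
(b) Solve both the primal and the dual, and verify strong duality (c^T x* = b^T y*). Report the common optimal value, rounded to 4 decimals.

The standard primal-dual pair for 'max c^T x s.t. A x <= b, x >= 0' is:
  Dual:  min b^T y  s.t.  A^T y >= c,  y >= 0.

So the dual LP is:
  minimize  5y1 + 12y2 + 23y3 + 38y4
  subject to:
    y1 + 2y3 + 2y4 >= 4
    y2 + 3y3 + 4y4 >= 5
    y1, y2, y3, y4 >= 0

Solving the primal: x* = (5, 4.3333).
  primal value c^T x* = 41.6667.
Solving the dual: y* = (0.6667, 0, 1.6667, 0).
  dual value b^T y* = 41.6667.
Strong duality: c^T x* = b^T y*. Confirmed.

41.6667


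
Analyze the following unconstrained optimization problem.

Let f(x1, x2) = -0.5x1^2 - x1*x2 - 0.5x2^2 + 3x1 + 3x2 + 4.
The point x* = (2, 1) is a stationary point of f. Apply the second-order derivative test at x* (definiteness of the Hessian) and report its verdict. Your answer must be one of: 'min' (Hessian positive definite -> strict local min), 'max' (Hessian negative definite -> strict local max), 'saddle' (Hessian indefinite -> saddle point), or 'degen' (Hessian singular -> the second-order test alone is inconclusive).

Compute the Hessian H = grad^2 f:
  H = [[-1, -1], [-1, -1]]
Verify stationarity: grad f(x*) = H x* + g = (0, 0).
Eigenvalues of H: -2, 0.
H has a zero eigenvalue (singular; negative semidefinite but not definite), so H is neither positive definite, negative definite, nor indefinite. The second-order test alone is inconclusive -> degen.
(Indeed, f is constant along the null direction of H through x*, so x* is not a strict local extremum.)

degen


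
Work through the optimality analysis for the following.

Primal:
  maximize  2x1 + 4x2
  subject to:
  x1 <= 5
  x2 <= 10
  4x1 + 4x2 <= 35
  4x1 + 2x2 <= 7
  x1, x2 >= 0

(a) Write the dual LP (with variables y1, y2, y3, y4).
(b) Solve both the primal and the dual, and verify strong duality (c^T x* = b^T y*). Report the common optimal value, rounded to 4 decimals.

The standard primal-dual pair for 'max c^T x s.t. A x <= b, x >= 0' is:
  Dual:  min b^T y  s.t.  A^T y >= c,  y >= 0.

So the dual LP is:
  minimize  5y1 + 10y2 + 35y3 + 7y4
  subject to:
    y1 + 4y3 + 4y4 >= 2
    y2 + 4y3 + 2y4 >= 4
    y1, y2, y3, y4 >= 0

Solving the primal: x* = (0, 3.5).
  primal value c^T x* = 14.
Solving the dual: y* = (0, 0, 0, 2).
  dual value b^T y* = 14.
Strong duality: c^T x* = b^T y*. Confirmed.

14


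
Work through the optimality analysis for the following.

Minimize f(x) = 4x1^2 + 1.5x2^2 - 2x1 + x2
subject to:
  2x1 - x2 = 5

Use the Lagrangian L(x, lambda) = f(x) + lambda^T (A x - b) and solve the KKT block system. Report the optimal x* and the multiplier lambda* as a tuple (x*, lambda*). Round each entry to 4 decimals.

Form the Lagrangian:
  L(x, lambda) = (1/2) x^T Q x + c^T x + lambda^T (A x - b)
Stationarity (grad_x L = 0): Q x + c + A^T lambda = 0.
Primal feasibility: A x = b.

This gives the KKT block system:
  [ Q   A^T ] [ x     ]   [-c ]
  [ A    0  ] [ lambda ] = [ b ]

Solving the linear system:
  x*      = (1.5, -2)
  lambda* = (-5)
  f(x*)   = 10

x* = (1.5, -2), lambda* = (-5)


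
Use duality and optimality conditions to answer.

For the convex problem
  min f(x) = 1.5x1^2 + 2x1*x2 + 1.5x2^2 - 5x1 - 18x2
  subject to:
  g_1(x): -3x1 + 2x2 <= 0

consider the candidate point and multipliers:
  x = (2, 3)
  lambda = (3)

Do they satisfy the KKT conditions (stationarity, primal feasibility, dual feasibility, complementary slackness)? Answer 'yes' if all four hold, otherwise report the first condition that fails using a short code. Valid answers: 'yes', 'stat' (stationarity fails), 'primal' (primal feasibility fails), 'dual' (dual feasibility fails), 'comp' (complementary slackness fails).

Gradient of f: grad f(x) = Q x + c = (7, -5)
Constraint values g_i(x) = a_i^T x - b_i:
  g_1((2, 3)) = 0
Stationarity residual: grad f(x) + sum_i lambda_i a_i = (-2, 1)
  -> stationarity FAILS
Primal feasibility (all g_i <= 0): OK
Dual feasibility (all lambda_i >= 0): OK
Complementary slackness (lambda_i * g_i(x) = 0 for all i): OK

Verdict: the first failing condition is stationarity -> stat.

stat


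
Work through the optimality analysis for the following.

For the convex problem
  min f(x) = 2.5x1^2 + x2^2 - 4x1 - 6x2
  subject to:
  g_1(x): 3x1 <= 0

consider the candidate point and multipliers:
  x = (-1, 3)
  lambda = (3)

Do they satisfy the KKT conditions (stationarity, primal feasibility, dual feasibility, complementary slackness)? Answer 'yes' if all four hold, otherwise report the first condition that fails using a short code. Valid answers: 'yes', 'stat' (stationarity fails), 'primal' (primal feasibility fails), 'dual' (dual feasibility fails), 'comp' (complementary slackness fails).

Gradient of f: grad f(x) = Q x + c = (-9, 0)
Constraint values g_i(x) = a_i^T x - b_i:
  g_1((-1, 3)) = -3
Stationarity residual: grad f(x) + sum_i lambda_i a_i = (0, 0)
  -> stationarity OK
Primal feasibility (all g_i <= 0): OK
Dual feasibility (all lambda_i >= 0): OK
Complementary slackness (lambda_i * g_i(x) = 0 for all i): FAILS

Verdict: the first failing condition is complementary_slackness -> comp.

comp


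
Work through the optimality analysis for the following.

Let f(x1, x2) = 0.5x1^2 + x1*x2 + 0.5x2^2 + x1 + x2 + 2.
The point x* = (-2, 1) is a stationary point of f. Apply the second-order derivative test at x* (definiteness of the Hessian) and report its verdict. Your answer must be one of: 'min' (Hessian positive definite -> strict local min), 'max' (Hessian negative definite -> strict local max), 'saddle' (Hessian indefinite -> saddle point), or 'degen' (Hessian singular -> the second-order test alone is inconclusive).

Compute the Hessian H = grad^2 f:
  H = [[1, 1], [1, 1]]
Verify stationarity: grad f(x*) = H x* + g = (0, 0).
Eigenvalues of H: 0, 2.
H has a zero eigenvalue (singular; positive semidefinite but not definite), so H is neither positive definite, negative definite, nor indefinite. The second-order test alone is inconclusive -> degen.
(Indeed, f is constant along the null direction of H through x*, so x* is not a strict local extremum.)

degen


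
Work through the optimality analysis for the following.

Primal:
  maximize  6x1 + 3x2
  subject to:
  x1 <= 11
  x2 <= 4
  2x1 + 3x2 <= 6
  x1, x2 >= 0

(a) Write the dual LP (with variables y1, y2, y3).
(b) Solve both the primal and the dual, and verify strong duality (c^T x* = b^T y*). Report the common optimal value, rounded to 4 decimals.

The standard primal-dual pair for 'max c^T x s.t. A x <= b, x >= 0' is:
  Dual:  min b^T y  s.t.  A^T y >= c,  y >= 0.

So the dual LP is:
  minimize  11y1 + 4y2 + 6y3
  subject to:
    y1 + 2y3 >= 6
    y2 + 3y3 >= 3
    y1, y2, y3 >= 0

Solving the primal: x* = (3, 0).
  primal value c^T x* = 18.
Solving the dual: y* = (0, 0, 3).
  dual value b^T y* = 18.
Strong duality: c^T x* = b^T y*. Confirmed.

18


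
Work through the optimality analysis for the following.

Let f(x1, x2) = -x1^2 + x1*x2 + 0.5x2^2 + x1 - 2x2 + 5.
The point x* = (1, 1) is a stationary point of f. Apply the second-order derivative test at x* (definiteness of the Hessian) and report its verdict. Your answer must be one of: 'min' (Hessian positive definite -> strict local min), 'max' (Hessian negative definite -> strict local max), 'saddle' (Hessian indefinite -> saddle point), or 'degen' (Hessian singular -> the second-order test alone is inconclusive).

Compute the Hessian H = grad^2 f:
  H = [[-2, 1], [1, 1]]
Verify stationarity: grad f(x*) = H x* + g = (0, 0).
Eigenvalues of H: -2.3028, 1.3028.
Eigenvalues have mixed signs, so H is indefinite -> x* is a saddle point.

saddle


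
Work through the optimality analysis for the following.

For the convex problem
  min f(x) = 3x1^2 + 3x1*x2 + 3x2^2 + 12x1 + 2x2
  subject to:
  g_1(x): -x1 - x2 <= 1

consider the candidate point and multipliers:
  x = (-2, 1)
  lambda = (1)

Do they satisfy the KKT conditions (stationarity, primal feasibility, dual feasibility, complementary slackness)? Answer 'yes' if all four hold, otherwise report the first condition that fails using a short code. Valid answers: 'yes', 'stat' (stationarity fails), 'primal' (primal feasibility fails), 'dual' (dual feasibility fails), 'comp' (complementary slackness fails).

Gradient of f: grad f(x) = Q x + c = (3, 2)
Constraint values g_i(x) = a_i^T x - b_i:
  g_1((-2, 1)) = 0
Stationarity residual: grad f(x) + sum_i lambda_i a_i = (2, 1)
  -> stationarity FAILS
Primal feasibility (all g_i <= 0): OK
Dual feasibility (all lambda_i >= 0): OK
Complementary slackness (lambda_i * g_i(x) = 0 for all i): OK

Verdict: the first failing condition is stationarity -> stat.

stat


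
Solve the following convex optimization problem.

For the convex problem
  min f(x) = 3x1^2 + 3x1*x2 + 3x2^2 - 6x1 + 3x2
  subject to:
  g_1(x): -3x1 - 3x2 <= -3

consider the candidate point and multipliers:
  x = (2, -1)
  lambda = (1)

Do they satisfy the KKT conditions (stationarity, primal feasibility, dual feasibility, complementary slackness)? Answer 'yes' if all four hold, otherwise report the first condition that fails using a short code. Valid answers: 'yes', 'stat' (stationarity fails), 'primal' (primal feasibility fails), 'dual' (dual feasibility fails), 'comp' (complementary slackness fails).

Gradient of f: grad f(x) = Q x + c = (3, 3)
Constraint values g_i(x) = a_i^T x - b_i:
  g_1((2, -1)) = 0
Stationarity residual: grad f(x) + sum_i lambda_i a_i = (0, 0)
  -> stationarity OK
Primal feasibility (all g_i <= 0): OK
Dual feasibility (all lambda_i >= 0): OK
Complementary slackness (lambda_i * g_i(x) = 0 for all i): OK

Verdict: yes, KKT holds.

yes


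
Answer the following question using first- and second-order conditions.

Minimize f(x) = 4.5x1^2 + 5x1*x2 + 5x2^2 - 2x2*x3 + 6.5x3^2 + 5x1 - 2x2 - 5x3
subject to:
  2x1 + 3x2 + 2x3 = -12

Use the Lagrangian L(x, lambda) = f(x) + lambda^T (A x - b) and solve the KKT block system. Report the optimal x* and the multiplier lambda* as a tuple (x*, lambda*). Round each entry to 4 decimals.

Form the Lagrangian:
  L(x, lambda) = (1/2) x^T Q x + c^T x + lambda^T (A x - b)
Stationarity (grad_x L = 0): Q x + c + A^T lambda = 0.
Primal feasibility: A x = b.

This gives the KKT block system:
  [ Q   A^T ] [ x     ]   [-c ]
  [ A    0  ] [ lambda ] = [ b ]

Solving the linear system:
  x*      = (-1.4246, -2.1381, -1.3683)
  lambda* = (9.2558)
  f(x*)   = 57.532

x* = (-1.4246, -2.1381, -1.3683), lambda* = (9.2558)


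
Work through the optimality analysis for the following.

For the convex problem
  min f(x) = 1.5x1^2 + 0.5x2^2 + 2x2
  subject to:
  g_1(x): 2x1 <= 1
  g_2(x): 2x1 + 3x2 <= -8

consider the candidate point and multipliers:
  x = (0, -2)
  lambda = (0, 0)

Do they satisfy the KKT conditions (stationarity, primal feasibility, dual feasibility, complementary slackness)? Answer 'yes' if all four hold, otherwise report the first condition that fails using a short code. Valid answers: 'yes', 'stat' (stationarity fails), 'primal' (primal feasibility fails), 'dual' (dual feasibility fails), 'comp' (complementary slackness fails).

Gradient of f: grad f(x) = Q x + c = (0, 0)
Constraint values g_i(x) = a_i^T x - b_i:
  g_1((0, -2)) = -1
  g_2((0, -2)) = 2
Stationarity residual: grad f(x) + sum_i lambda_i a_i = (0, 0)
  -> stationarity OK
Primal feasibility (all g_i <= 0): FAILS
Dual feasibility (all lambda_i >= 0): OK
Complementary slackness (lambda_i * g_i(x) = 0 for all i): OK

Verdict: the first failing condition is primal_feasibility -> primal.

primal


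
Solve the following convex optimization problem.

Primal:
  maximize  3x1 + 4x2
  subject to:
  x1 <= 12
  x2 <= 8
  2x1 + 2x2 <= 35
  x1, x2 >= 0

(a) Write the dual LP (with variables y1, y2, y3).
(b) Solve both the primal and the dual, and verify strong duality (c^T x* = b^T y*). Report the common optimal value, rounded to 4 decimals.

The standard primal-dual pair for 'max c^T x s.t. A x <= b, x >= 0' is:
  Dual:  min b^T y  s.t.  A^T y >= c,  y >= 0.

So the dual LP is:
  minimize  12y1 + 8y2 + 35y3
  subject to:
    y1 + 2y3 >= 3
    y2 + 2y3 >= 4
    y1, y2, y3 >= 0

Solving the primal: x* = (9.5, 8).
  primal value c^T x* = 60.5.
Solving the dual: y* = (0, 1, 1.5).
  dual value b^T y* = 60.5.
Strong duality: c^T x* = b^T y*. Confirmed.

60.5


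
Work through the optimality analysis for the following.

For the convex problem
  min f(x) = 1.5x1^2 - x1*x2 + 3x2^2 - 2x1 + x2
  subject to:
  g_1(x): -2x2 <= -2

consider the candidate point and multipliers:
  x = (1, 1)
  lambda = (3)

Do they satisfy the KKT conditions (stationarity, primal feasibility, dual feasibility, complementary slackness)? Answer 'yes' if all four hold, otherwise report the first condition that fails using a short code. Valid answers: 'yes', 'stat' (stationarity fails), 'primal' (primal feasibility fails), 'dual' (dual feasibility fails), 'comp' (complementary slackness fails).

Gradient of f: grad f(x) = Q x + c = (0, 6)
Constraint values g_i(x) = a_i^T x - b_i:
  g_1((1, 1)) = 0
Stationarity residual: grad f(x) + sum_i lambda_i a_i = (0, 0)
  -> stationarity OK
Primal feasibility (all g_i <= 0): OK
Dual feasibility (all lambda_i >= 0): OK
Complementary slackness (lambda_i * g_i(x) = 0 for all i): OK

Verdict: yes, KKT holds.

yes


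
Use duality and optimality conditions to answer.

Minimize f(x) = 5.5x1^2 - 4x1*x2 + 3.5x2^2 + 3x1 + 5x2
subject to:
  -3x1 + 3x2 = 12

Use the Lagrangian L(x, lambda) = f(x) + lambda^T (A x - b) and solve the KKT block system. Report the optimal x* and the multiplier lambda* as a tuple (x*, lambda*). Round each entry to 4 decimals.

Form the Lagrangian:
  L(x, lambda) = (1/2) x^T Q x + c^T x + lambda^T (A x - b)
Stationarity (grad_x L = 0): Q x + c + A^T lambda = 0.
Primal feasibility: A x = b.

This gives the KKT block system:
  [ Q   A^T ] [ x     ]   [-c ]
  [ A    0  ] [ lambda ] = [ b ]

Solving the linear system:
  x*      = (-2, 2)
  lambda* = (-9)
  f(x*)   = 56

x* = (-2, 2), lambda* = (-9)


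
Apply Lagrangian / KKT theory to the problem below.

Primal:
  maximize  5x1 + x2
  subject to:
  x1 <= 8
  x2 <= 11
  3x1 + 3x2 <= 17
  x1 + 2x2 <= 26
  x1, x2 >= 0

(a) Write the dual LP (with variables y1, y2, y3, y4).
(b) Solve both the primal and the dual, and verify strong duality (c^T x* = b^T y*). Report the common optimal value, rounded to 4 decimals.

The standard primal-dual pair for 'max c^T x s.t. A x <= b, x >= 0' is:
  Dual:  min b^T y  s.t.  A^T y >= c,  y >= 0.

So the dual LP is:
  minimize  8y1 + 11y2 + 17y3 + 26y4
  subject to:
    y1 + 3y3 + y4 >= 5
    y2 + 3y3 + 2y4 >= 1
    y1, y2, y3, y4 >= 0

Solving the primal: x* = (5.6667, 0).
  primal value c^T x* = 28.3333.
Solving the dual: y* = (0, 0, 1.6667, 0).
  dual value b^T y* = 28.3333.
Strong duality: c^T x* = b^T y*. Confirmed.

28.3333


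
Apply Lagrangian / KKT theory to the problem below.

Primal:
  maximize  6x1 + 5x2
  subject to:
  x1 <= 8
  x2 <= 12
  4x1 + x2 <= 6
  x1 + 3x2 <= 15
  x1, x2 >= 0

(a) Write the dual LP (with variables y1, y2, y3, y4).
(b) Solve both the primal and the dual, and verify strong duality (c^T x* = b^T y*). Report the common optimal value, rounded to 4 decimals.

The standard primal-dual pair for 'max c^T x s.t. A x <= b, x >= 0' is:
  Dual:  min b^T y  s.t.  A^T y >= c,  y >= 0.

So the dual LP is:
  minimize  8y1 + 12y2 + 6y3 + 15y4
  subject to:
    y1 + 4y3 + y4 >= 6
    y2 + y3 + 3y4 >= 5
    y1, y2, y3, y4 >= 0

Solving the primal: x* = (0.2727, 4.9091).
  primal value c^T x* = 26.1818.
Solving the dual: y* = (0, 0, 1.1818, 1.2727).
  dual value b^T y* = 26.1818.
Strong duality: c^T x* = b^T y*. Confirmed.

26.1818


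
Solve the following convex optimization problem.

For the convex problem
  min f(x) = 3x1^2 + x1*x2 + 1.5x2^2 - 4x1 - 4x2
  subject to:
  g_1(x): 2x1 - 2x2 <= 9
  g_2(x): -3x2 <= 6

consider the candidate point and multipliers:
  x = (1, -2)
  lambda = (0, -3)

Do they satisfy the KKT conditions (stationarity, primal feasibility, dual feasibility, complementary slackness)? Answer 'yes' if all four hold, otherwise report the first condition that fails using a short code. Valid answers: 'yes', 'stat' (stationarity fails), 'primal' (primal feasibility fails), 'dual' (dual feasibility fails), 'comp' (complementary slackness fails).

Gradient of f: grad f(x) = Q x + c = (0, -9)
Constraint values g_i(x) = a_i^T x - b_i:
  g_1((1, -2)) = -3
  g_2((1, -2)) = 0
Stationarity residual: grad f(x) + sum_i lambda_i a_i = (0, 0)
  -> stationarity OK
Primal feasibility (all g_i <= 0): OK
Dual feasibility (all lambda_i >= 0): FAILS
Complementary slackness (lambda_i * g_i(x) = 0 for all i): OK

Verdict: the first failing condition is dual_feasibility -> dual.

dual


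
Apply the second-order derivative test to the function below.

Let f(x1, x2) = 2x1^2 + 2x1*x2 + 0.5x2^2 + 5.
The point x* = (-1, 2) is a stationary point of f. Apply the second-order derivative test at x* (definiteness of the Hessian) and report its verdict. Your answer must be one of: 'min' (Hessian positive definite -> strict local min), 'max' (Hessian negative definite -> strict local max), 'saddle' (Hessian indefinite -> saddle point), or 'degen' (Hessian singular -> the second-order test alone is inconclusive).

Compute the Hessian H = grad^2 f:
  H = [[4, 2], [2, 1]]
Verify stationarity: grad f(x*) = H x* + g = (0, 0).
Eigenvalues of H: 0, 5.
H has a zero eigenvalue (singular; positive semidefinite but not definite), so H is neither positive definite, negative definite, nor indefinite. The second-order test alone is inconclusive -> degen.
(Indeed, f is constant along the null direction of H through x*, so x* is not a strict local extremum.)

degen


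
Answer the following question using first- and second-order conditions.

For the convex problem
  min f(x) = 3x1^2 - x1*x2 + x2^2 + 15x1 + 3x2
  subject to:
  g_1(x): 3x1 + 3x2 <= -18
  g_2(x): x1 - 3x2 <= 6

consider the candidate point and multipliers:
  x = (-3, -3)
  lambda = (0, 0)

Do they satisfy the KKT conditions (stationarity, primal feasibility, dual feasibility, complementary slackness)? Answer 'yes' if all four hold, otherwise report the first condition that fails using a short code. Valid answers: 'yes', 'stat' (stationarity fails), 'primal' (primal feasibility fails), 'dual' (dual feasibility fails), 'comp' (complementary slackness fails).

Gradient of f: grad f(x) = Q x + c = (0, 0)
Constraint values g_i(x) = a_i^T x - b_i:
  g_1((-3, -3)) = 0
  g_2((-3, -3)) = 0
Stationarity residual: grad f(x) + sum_i lambda_i a_i = (0, 0)
  -> stationarity OK
Primal feasibility (all g_i <= 0): OK
Dual feasibility (all lambda_i >= 0): OK
Complementary slackness (lambda_i * g_i(x) = 0 for all i): OK

Verdict: yes, KKT holds.

yes


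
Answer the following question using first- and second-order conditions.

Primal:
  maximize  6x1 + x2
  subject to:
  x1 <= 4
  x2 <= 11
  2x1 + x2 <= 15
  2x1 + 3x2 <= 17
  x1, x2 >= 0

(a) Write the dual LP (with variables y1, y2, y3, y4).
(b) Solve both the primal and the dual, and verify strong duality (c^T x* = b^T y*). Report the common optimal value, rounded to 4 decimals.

The standard primal-dual pair for 'max c^T x s.t. A x <= b, x >= 0' is:
  Dual:  min b^T y  s.t.  A^T y >= c,  y >= 0.

So the dual LP is:
  minimize  4y1 + 11y2 + 15y3 + 17y4
  subject to:
    y1 + 2y3 + 2y4 >= 6
    y2 + y3 + 3y4 >= 1
    y1, y2, y3, y4 >= 0

Solving the primal: x* = (4, 3).
  primal value c^T x* = 27.
Solving the dual: y* = (5.3333, 0, 0, 0.3333).
  dual value b^T y* = 27.
Strong duality: c^T x* = b^T y*. Confirmed.

27


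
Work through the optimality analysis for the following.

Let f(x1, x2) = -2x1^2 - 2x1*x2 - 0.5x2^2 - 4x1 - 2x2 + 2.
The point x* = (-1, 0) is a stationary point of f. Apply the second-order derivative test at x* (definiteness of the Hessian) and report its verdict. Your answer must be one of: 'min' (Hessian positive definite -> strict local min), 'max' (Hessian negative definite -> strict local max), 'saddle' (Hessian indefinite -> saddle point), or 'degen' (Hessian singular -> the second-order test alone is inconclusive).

Compute the Hessian H = grad^2 f:
  H = [[-4, -2], [-2, -1]]
Verify stationarity: grad f(x*) = H x* + g = (0, 0).
Eigenvalues of H: -5, 0.
H has a zero eigenvalue (singular; negative semidefinite but not definite), so H is neither positive definite, negative definite, nor indefinite. The second-order test alone is inconclusive -> degen.
(Indeed, f is constant along the null direction of H through x*, so x* is not a strict local extremum.)

degen


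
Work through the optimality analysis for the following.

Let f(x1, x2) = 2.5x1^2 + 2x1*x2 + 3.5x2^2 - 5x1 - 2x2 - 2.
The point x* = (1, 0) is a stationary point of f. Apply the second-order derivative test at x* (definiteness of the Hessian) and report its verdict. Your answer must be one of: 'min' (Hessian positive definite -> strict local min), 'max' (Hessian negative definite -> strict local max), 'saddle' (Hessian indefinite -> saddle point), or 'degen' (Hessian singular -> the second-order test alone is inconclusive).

Compute the Hessian H = grad^2 f:
  H = [[5, 2], [2, 7]]
Verify stationarity: grad f(x*) = H x* + g = (0, 0).
Eigenvalues of H: 3.7639, 8.2361.
Both eigenvalues > 0, so H is positive definite -> x* is a strict local min.

min


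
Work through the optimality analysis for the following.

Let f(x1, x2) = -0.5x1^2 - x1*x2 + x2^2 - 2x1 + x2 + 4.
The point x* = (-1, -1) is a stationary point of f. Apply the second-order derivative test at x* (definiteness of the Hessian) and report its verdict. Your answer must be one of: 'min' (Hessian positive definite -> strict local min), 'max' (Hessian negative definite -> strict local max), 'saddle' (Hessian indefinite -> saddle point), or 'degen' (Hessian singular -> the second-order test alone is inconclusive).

Compute the Hessian H = grad^2 f:
  H = [[-1, -1], [-1, 2]]
Verify stationarity: grad f(x*) = H x* + g = (0, 0).
Eigenvalues of H: -1.3028, 2.3028.
Eigenvalues have mixed signs, so H is indefinite -> x* is a saddle point.

saddle


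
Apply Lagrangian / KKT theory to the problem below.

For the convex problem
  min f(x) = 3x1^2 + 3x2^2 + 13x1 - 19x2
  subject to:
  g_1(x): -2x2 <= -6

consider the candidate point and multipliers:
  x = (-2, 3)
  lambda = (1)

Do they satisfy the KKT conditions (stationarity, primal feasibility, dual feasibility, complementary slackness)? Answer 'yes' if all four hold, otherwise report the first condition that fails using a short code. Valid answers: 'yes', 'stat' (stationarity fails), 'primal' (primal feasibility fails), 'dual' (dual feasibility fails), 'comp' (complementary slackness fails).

Gradient of f: grad f(x) = Q x + c = (1, -1)
Constraint values g_i(x) = a_i^T x - b_i:
  g_1((-2, 3)) = 0
Stationarity residual: grad f(x) + sum_i lambda_i a_i = (1, -3)
  -> stationarity FAILS
Primal feasibility (all g_i <= 0): OK
Dual feasibility (all lambda_i >= 0): OK
Complementary slackness (lambda_i * g_i(x) = 0 for all i): OK

Verdict: the first failing condition is stationarity -> stat.

stat


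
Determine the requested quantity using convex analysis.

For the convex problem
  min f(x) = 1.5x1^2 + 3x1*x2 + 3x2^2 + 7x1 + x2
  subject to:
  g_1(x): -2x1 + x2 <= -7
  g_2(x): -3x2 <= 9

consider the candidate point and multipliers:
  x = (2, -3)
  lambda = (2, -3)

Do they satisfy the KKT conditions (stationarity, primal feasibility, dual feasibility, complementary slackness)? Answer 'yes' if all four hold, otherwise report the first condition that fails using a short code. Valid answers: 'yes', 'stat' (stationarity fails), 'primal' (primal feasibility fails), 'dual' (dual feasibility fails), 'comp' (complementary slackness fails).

Gradient of f: grad f(x) = Q x + c = (4, -11)
Constraint values g_i(x) = a_i^T x - b_i:
  g_1((2, -3)) = 0
  g_2((2, -3)) = 0
Stationarity residual: grad f(x) + sum_i lambda_i a_i = (0, 0)
  -> stationarity OK
Primal feasibility (all g_i <= 0): OK
Dual feasibility (all lambda_i >= 0): FAILS
Complementary slackness (lambda_i * g_i(x) = 0 for all i): OK

Verdict: the first failing condition is dual_feasibility -> dual.

dual


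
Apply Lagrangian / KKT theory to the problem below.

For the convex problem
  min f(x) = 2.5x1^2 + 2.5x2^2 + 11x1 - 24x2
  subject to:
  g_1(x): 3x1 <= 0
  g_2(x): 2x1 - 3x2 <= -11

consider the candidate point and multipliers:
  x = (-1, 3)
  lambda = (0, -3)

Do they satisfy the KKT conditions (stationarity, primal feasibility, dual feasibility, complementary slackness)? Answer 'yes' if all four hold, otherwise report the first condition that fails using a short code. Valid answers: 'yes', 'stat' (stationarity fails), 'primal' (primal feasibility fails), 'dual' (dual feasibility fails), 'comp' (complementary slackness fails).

Gradient of f: grad f(x) = Q x + c = (6, -9)
Constraint values g_i(x) = a_i^T x - b_i:
  g_1((-1, 3)) = -3
  g_2((-1, 3)) = 0
Stationarity residual: grad f(x) + sum_i lambda_i a_i = (0, 0)
  -> stationarity OK
Primal feasibility (all g_i <= 0): OK
Dual feasibility (all lambda_i >= 0): FAILS
Complementary slackness (lambda_i * g_i(x) = 0 for all i): OK

Verdict: the first failing condition is dual_feasibility -> dual.

dual


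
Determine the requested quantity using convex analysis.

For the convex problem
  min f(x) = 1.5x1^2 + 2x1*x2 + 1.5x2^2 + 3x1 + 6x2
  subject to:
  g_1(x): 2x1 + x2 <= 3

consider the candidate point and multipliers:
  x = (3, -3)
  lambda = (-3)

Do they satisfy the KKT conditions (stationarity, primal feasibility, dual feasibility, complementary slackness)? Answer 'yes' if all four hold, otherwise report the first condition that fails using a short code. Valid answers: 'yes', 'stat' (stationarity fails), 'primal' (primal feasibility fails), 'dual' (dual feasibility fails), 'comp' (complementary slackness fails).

Gradient of f: grad f(x) = Q x + c = (6, 3)
Constraint values g_i(x) = a_i^T x - b_i:
  g_1((3, -3)) = 0
Stationarity residual: grad f(x) + sum_i lambda_i a_i = (0, 0)
  -> stationarity OK
Primal feasibility (all g_i <= 0): OK
Dual feasibility (all lambda_i >= 0): FAILS
Complementary slackness (lambda_i * g_i(x) = 0 for all i): OK

Verdict: the first failing condition is dual_feasibility -> dual.

dual


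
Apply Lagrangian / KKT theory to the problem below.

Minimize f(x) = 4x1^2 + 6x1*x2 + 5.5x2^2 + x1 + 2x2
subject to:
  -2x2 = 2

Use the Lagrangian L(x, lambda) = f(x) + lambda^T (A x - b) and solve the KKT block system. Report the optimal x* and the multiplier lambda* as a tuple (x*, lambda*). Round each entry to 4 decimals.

Form the Lagrangian:
  L(x, lambda) = (1/2) x^T Q x + c^T x + lambda^T (A x - b)
Stationarity (grad_x L = 0): Q x + c + A^T lambda = 0.
Primal feasibility: A x = b.

This gives the KKT block system:
  [ Q   A^T ] [ x     ]   [-c ]
  [ A    0  ] [ lambda ] = [ b ]

Solving the linear system:
  x*      = (0.625, -1)
  lambda* = (-2.625)
  f(x*)   = 1.9375

x* = (0.625, -1), lambda* = (-2.625)


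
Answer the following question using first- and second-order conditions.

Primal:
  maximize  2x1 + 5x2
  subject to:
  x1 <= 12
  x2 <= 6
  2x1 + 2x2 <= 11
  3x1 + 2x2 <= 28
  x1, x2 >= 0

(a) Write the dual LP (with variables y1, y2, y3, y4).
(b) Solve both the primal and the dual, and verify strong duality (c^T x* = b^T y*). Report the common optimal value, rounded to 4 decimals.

The standard primal-dual pair for 'max c^T x s.t. A x <= b, x >= 0' is:
  Dual:  min b^T y  s.t.  A^T y >= c,  y >= 0.

So the dual LP is:
  minimize  12y1 + 6y2 + 11y3 + 28y4
  subject to:
    y1 + 2y3 + 3y4 >= 2
    y2 + 2y3 + 2y4 >= 5
    y1, y2, y3, y4 >= 0

Solving the primal: x* = (0, 5.5).
  primal value c^T x* = 27.5.
Solving the dual: y* = (0, 0, 2.5, 0).
  dual value b^T y* = 27.5.
Strong duality: c^T x* = b^T y*. Confirmed.

27.5


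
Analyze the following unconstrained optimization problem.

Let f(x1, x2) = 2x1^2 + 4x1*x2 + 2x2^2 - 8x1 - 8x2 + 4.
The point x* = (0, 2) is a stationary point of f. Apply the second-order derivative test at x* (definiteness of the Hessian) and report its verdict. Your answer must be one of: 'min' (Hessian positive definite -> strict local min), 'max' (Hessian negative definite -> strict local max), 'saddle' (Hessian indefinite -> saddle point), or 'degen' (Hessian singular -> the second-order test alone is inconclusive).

Compute the Hessian H = grad^2 f:
  H = [[4, 4], [4, 4]]
Verify stationarity: grad f(x*) = H x* + g = (0, 0).
Eigenvalues of H: 0, 8.
H has a zero eigenvalue (singular; positive semidefinite but not definite), so H is neither positive definite, negative definite, nor indefinite. The second-order test alone is inconclusive -> degen.
(Indeed, f is constant along the null direction of H through x*, so x* is not a strict local extremum.)

degen


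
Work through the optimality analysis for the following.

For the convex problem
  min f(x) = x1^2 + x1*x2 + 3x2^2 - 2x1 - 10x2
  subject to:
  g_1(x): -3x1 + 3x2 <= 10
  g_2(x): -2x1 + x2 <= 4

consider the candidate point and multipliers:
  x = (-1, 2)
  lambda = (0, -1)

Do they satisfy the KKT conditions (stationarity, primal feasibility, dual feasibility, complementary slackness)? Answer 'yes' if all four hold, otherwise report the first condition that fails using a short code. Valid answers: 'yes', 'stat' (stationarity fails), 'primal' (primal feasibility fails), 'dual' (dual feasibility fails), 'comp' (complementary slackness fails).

Gradient of f: grad f(x) = Q x + c = (-2, 1)
Constraint values g_i(x) = a_i^T x - b_i:
  g_1((-1, 2)) = -1
  g_2((-1, 2)) = 0
Stationarity residual: grad f(x) + sum_i lambda_i a_i = (0, 0)
  -> stationarity OK
Primal feasibility (all g_i <= 0): OK
Dual feasibility (all lambda_i >= 0): FAILS
Complementary slackness (lambda_i * g_i(x) = 0 for all i): OK

Verdict: the first failing condition is dual_feasibility -> dual.

dual


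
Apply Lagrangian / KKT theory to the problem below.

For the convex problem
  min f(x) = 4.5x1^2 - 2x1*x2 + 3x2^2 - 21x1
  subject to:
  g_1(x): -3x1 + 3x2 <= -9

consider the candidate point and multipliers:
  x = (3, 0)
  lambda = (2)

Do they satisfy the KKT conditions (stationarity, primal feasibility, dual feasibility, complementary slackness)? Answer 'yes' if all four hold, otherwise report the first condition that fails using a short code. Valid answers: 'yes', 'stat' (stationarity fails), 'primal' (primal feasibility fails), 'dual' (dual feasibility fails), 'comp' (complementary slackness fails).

Gradient of f: grad f(x) = Q x + c = (6, -6)
Constraint values g_i(x) = a_i^T x - b_i:
  g_1((3, 0)) = 0
Stationarity residual: grad f(x) + sum_i lambda_i a_i = (0, 0)
  -> stationarity OK
Primal feasibility (all g_i <= 0): OK
Dual feasibility (all lambda_i >= 0): OK
Complementary slackness (lambda_i * g_i(x) = 0 for all i): OK

Verdict: yes, KKT holds.

yes


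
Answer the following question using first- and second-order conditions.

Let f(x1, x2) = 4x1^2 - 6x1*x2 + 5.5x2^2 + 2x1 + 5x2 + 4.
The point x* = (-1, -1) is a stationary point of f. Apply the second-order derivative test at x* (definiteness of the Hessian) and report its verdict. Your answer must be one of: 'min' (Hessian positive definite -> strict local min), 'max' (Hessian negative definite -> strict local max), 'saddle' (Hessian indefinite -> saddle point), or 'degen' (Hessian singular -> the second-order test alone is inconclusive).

Compute the Hessian H = grad^2 f:
  H = [[8, -6], [-6, 11]]
Verify stationarity: grad f(x*) = H x* + g = (0, 0).
Eigenvalues of H: 3.3153, 15.6847.
Both eigenvalues > 0, so H is positive definite -> x* is a strict local min.

min


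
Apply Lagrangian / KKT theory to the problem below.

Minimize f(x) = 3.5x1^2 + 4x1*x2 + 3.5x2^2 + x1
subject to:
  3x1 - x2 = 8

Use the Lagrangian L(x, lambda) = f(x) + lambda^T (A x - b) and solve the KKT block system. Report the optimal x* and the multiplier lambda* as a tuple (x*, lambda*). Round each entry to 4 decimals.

Form the Lagrangian:
  L(x, lambda) = (1/2) x^T Q x + c^T x + lambda^T (A x - b)
Stationarity (grad_x L = 0): Q x + c + A^T lambda = 0.
Primal feasibility: A x = b.

This gives the KKT block system:
  [ Q   A^T ] [ x     ]   [-c ]
  [ A    0  ] [ lambda ] = [ b ]

Solving the linear system:
  x*      = (2.117, -1.6489)
  lambda* = (-3.0745)
  f(x*)   = 13.3564

x* = (2.117, -1.6489), lambda* = (-3.0745)


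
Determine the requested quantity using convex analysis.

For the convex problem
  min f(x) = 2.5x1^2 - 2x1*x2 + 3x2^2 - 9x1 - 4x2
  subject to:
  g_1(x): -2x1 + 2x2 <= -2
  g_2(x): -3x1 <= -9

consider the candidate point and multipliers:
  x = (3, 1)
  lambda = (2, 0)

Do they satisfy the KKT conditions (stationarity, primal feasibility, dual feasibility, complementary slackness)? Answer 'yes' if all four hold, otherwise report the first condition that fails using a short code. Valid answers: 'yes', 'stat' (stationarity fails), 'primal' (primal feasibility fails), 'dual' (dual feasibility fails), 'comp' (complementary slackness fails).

Gradient of f: grad f(x) = Q x + c = (4, -4)
Constraint values g_i(x) = a_i^T x - b_i:
  g_1((3, 1)) = -2
  g_2((3, 1)) = 0
Stationarity residual: grad f(x) + sum_i lambda_i a_i = (0, 0)
  -> stationarity OK
Primal feasibility (all g_i <= 0): OK
Dual feasibility (all lambda_i >= 0): OK
Complementary slackness (lambda_i * g_i(x) = 0 for all i): FAILS

Verdict: the first failing condition is complementary_slackness -> comp.

comp


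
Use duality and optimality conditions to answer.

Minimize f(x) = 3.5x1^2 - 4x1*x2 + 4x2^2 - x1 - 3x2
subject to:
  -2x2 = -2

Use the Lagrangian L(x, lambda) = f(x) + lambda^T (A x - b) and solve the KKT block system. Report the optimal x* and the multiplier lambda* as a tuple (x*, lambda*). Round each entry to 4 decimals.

Form the Lagrangian:
  L(x, lambda) = (1/2) x^T Q x + c^T x + lambda^T (A x - b)
Stationarity (grad_x L = 0): Q x + c + A^T lambda = 0.
Primal feasibility: A x = b.

This gives the KKT block system:
  [ Q   A^T ] [ x     ]   [-c ]
  [ A    0  ] [ lambda ] = [ b ]

Solving the linear system:
  x*      = (0.7143, 1)
  lambda* = (1.0714)
  f(x*)   = -0.7857

x* = (0.7143, 1), lambda* = (1.0714)


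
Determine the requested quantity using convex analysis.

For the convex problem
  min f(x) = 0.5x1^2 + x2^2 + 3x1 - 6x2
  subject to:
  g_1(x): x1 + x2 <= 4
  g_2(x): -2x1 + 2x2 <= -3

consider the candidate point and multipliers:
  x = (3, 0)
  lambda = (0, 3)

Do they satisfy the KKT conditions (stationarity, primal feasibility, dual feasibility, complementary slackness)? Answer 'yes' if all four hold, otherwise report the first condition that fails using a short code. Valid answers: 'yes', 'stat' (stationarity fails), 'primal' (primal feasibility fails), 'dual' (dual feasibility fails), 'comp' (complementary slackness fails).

Gradient of f: grad f(x) = Q x + c = (6, -6)
Constraint values g_i(x) = a_i^T x - b_i:
  g_1((3, 0)) = -1
  g_2((3, 0)) = -3
Stationarity residual: grad f(x) + sum_i lambda_i a_i = (0, 0)
  -> stationarity OK
Primal feasibility (all g_i <= 0): OK
Dual feasibility (all lambda_i >= 0): OK
Complementary slackness (lambda_i * g_i(x) = 0 for all i): FAILS

Verdict: the first failing condition is complementary_slackness -> comp.

comp


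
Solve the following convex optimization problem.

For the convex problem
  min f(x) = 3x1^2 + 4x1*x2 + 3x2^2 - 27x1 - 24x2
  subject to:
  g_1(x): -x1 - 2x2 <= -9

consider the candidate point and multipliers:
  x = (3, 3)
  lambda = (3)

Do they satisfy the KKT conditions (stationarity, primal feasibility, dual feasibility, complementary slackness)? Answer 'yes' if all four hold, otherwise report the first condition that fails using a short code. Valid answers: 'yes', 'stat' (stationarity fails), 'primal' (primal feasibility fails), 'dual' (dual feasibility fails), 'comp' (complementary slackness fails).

Gradient of f: grad f(x) = Q x + c = (3, 6)
Constraint values g_i(x) = a_i^T x - b_i:
  g_1((3, 3)) = 0
Stationarity residual: grad f(x) + sum_i lambda_i a_i = (0, 0)
  -> stationarity OK
Primal feasibility (all g_i <= 0): OK
Dual feasibility (all lambda_i >= 0): OK
Complementary slackness (lambda_i * g_i(x) = 0 for all i): OK

Verdict: yes, KKT holds.

yes


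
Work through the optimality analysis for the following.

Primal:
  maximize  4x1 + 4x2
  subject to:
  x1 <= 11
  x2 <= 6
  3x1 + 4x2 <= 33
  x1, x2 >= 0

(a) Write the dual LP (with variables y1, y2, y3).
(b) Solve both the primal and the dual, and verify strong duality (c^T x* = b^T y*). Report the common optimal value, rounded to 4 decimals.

The standard primal-dual pair for 'max c^T x s.t. A x <= b, x >= 0' is:
  Dual:  min b^T y  s.t.  A^T y >= c,  y >= 0.

So the dual LP is:
  minimize  11y1 + 6y2 + 33y3
  subject to:
    y1 + 3y3 >= 4
    y2 + 4y3 >= 4
    y1, y2, y3 >= 0

Solving the primal: x* = (11, 0).
  primal value c^T x* = 44.
Solving the dual: y* = (1, 0, 1).
  dual value b^T y* = 44.
Strong duality: c^T x* = b^T y*. Confirmed.

44


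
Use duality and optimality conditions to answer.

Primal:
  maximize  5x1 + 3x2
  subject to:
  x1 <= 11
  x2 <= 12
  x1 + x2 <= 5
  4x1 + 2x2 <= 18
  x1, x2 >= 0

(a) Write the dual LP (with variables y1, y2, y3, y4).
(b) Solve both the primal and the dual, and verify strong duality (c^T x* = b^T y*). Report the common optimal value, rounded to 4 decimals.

The standard primal-dual pair for 'max c^T x s.t. A x <= b, x >= 0' is:
  Dual:  min b^T y  s.t.  A^T y >= c,  y >= 0.

So the dual LP is:
  minimize  11y1 + 12y2 + 5y3 + 18y4
  subject to:
    y1 + y3 + 4y4 >= 5
    y2 + y3 + 2y4 >= 3
    y1, y2, y3, y4 >= 0

Solving the primal: x* = (4, 1).
  primal value c^T x* = 23.
Solving the dual: y* = (0, 0, 1, 1).
  dual value b^T y* = 23.
Strong duality: c^T x* = b^T y*. Confirmed.

23


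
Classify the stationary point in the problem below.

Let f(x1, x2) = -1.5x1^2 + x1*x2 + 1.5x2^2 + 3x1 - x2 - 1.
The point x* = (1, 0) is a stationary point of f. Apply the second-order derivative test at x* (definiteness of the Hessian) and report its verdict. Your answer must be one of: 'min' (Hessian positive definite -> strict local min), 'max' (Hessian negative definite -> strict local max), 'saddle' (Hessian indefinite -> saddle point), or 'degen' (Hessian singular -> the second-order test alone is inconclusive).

Compute the Hessian H = grad^2 f:
  H = [[-3, 1], [1, 3]]
Verify stationarity: grad f(x*) = H x* + g = (0, 0).
Eigenvalues of H: -3.1623, 3.1623.
Eigenvalues have mixed signs, so H is indefinite -> x* is a saddle point.

saddle
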